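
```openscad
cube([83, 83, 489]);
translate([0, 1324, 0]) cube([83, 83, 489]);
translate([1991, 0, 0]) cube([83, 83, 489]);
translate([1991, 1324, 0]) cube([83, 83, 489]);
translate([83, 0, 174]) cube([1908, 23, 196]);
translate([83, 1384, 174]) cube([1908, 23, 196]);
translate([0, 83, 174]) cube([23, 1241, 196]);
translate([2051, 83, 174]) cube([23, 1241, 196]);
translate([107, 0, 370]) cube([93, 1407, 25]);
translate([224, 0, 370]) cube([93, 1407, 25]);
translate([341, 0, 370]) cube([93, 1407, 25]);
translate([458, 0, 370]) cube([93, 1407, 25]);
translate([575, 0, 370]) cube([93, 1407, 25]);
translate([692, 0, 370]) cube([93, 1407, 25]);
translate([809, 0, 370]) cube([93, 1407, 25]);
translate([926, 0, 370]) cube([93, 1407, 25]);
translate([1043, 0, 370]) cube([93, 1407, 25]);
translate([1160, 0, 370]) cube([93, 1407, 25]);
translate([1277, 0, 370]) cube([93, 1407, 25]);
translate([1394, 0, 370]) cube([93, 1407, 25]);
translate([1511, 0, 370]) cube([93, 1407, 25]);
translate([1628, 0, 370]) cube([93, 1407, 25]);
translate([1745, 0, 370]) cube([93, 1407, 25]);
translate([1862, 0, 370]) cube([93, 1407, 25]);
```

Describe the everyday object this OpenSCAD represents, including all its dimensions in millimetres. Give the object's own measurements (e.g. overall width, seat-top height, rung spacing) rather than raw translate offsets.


A bed frame 2074 mm long (x) by 1407 mm wide (y). Four 83×83 mm corner posts, 489 mm tall, at the corners of the footprint. Four rails of 23 mm thickness and 196 mm height run between adjacent posts with their undersides at z = 174 mm, their outer faces flush with the outside of the frame (the two x-running rails run between the posts' inner faces; the two y-running rails run between the posts' inner faces). 16 slats, each 93 mm wide (x) and 25 mm thick, lie across the top of the two x-running rails, running the full 1407 mm width of the frame in y; along x they sit between the end posts with a 24 mm gap after the −x posts and between neighbouring slats, leaving 36 mm before the +x posts.


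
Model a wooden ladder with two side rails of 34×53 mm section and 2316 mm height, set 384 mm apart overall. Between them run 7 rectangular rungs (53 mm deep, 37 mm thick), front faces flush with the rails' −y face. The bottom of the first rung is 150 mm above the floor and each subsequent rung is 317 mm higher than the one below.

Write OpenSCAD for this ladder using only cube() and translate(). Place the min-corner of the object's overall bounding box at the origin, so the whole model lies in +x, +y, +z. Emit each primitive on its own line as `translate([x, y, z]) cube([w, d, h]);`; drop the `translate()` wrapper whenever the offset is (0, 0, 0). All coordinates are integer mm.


cube([34, 53, 2316]);
translate([350, 0, 0]) cube([34, 53, 2316]);
translate([34, 0, 150]) cube([316, 53, 37]);
translate([34, 0, 467]) cube([316, 53, 37]);
translate([34, 0, 784]) cube([316, 53, 37]);
translate([34, 0, 1101]) cube([316, 53, 37]);
translate([34, 0, 1418]) cube([316, 53, 37]);
translate([34, 0, 1735]) cube([316, 53, 37]);
translate([34, 0, 2052]) cube([316, 53, 37]);


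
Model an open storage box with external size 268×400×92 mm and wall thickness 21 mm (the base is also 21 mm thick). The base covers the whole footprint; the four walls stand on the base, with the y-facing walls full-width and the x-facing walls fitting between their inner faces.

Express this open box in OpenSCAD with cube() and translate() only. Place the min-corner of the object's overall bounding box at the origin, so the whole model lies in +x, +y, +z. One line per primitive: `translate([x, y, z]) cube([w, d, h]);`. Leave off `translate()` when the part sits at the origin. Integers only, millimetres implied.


cube([268, 400, 21]);
translate([0, 0, 21]) cube([268, 21, 71]);
translate([0, 379, 21]) cube([268, 21, 71]);
translate([0, 21, 21]) cube([21, 358, 71]);
translate([247, 21, 21]) cube([21, 358, 71]);


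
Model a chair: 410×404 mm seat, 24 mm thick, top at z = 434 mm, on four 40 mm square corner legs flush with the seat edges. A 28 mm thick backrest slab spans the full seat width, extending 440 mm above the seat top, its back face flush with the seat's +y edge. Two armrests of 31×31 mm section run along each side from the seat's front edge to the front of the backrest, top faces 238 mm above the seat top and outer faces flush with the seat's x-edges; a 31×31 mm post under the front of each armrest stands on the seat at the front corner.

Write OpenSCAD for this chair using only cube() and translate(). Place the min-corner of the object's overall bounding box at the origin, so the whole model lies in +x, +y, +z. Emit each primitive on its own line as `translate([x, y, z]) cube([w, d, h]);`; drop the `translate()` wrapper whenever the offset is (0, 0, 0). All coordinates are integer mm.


translate([0, 0, 410]) cube([410, 404, 24]);
cube([40, 40, 410]);
translate([370, 0, 0]) cube([40, 40, 410]);
translate([0, 364, 0]) cube([40, 40, 410]);
translate([370, 364, 0]) cube([40, 40, 410]);
translate([0, 376, 434]) cube([410, 28, 440]);
translate([0, 0, 641]) cube([31, 376, 31]);
translate([379, 0, 641]) cube([31, 376, 31]);
translate([0, 0, 434]) cube([31, 31, 207]);
translate([379, 0, 434]) cube([31, 31, 207]);


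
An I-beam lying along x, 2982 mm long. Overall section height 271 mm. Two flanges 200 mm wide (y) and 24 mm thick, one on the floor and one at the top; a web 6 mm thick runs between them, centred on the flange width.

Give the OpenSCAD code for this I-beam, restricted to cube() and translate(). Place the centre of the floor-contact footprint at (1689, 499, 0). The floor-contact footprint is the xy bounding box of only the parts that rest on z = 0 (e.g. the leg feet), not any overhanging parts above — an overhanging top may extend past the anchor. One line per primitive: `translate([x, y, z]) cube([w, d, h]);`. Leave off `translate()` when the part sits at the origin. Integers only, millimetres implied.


translate([198, 399, 0]) cube([2982, 200, 24]);
translate([198, 496, 24]) cube([2982, 6, 223]);
translate([198, 399, 247]) cube([2982, 200, 24]);


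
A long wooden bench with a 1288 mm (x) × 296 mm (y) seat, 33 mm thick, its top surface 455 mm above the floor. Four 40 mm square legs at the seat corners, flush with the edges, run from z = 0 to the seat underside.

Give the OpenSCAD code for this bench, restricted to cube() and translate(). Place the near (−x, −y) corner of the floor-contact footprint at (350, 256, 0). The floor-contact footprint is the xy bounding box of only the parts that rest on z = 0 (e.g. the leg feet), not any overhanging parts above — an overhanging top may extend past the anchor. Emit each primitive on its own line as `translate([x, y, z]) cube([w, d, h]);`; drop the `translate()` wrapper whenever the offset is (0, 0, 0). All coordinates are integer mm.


// leg_h = 455 − 33 = 422
translate([350, 256, 422]) cube([1288, 296, 33]);
translate([350, 256, 0]) cube([40, 40, 422]);
translate([350, 512, 0]) cube([40, 40, 422]);
translate([1598, 256, 0]) cube([40, 40, 422]);
translate([1598, 512, 0]) cube([40, 40, 422]);


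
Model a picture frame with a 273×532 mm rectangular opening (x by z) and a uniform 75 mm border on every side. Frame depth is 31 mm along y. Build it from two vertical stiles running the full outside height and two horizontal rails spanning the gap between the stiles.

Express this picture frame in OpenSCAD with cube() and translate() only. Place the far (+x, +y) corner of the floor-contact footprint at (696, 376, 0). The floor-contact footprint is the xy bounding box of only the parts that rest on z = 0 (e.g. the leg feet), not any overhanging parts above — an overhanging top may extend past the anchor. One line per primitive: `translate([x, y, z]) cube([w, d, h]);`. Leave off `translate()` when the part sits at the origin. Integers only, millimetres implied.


translate([273, 345, 0]) cube([75, 31, 682]);
translate([621, 345, 0]) cube([75, 31, 682]);
translate([348, 345, 0]) cube([273, 31, 75]);
translate([348, 345, 607]) cube([273, 31, 75]);


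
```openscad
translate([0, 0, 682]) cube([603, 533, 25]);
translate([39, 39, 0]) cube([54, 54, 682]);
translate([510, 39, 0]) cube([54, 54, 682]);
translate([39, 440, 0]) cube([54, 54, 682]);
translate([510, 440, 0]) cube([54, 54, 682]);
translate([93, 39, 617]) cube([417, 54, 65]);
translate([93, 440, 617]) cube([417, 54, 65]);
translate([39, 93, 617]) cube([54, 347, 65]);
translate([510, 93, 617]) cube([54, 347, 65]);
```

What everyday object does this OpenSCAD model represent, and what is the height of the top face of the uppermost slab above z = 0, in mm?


A table. The table height is 707 mm.

A 603×533×25 slab sits at z = 682 on four 54 mm square posts — a table. The top surface is at 682 + 25 = 707 mm.


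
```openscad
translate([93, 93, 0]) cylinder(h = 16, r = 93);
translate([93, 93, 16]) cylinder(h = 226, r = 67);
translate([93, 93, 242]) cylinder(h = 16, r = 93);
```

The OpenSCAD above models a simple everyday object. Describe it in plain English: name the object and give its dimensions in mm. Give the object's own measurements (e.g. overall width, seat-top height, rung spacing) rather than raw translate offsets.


A spool: two coaxial disc flanges of radius 93 mm and thickness 16 mm, joined by a core cylinder of radius 67 mm and height 226 mm. The lower flange rests on z = 0 and the three cylinders share a vertical axis.


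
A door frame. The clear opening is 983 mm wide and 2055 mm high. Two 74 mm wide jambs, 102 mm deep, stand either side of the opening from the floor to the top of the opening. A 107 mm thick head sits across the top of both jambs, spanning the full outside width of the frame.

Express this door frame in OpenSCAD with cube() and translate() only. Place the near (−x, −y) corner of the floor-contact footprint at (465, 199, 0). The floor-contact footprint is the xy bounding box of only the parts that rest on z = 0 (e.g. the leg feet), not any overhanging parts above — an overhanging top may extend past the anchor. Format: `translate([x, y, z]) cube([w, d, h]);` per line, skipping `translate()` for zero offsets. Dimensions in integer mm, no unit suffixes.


translate([465, 199, 0]) cube([74, 102, 2055]);
translate([1522, 199, 0]) cube([74, 102, 2055]);
translate([465, 199, 2055]) cube([1131, 102, 107]);


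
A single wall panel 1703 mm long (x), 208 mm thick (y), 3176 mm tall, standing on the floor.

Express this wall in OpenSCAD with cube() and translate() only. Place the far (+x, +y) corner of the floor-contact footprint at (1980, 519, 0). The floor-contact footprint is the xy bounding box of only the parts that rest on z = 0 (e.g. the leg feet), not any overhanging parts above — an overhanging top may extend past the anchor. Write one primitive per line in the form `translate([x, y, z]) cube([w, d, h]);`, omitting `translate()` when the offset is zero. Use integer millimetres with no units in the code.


translate([277, 311, 0]) cube([1703, 208, 3176]);


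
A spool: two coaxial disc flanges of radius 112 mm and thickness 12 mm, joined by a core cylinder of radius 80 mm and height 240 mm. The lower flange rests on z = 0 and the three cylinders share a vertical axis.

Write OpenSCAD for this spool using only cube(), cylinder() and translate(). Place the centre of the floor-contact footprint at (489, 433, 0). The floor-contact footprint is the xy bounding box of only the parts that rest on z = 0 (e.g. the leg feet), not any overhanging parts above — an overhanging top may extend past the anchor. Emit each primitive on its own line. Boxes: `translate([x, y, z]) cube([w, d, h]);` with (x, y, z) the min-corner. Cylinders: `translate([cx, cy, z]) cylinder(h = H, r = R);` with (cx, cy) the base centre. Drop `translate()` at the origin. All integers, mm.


translate([489, 433, 0]) cylinder(h = 12, r = 112);
translate([489, 433, 12]) cylinder(h = 240, r = 80);
translate([489, 433, 252]) cylinder(h = 12, r = 112);


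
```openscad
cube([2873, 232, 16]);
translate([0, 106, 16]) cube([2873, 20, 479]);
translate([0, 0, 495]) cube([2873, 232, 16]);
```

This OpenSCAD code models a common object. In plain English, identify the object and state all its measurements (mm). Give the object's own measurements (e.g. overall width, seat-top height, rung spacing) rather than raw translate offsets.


An I-beam lying along x, 2873 mm long. Overall section height 511 mm. Two flanges 232 mm wide (y) and 16 mm thick, one on the floor and one at the top; a web 20 mm thick runs between them, centred on the flange width.


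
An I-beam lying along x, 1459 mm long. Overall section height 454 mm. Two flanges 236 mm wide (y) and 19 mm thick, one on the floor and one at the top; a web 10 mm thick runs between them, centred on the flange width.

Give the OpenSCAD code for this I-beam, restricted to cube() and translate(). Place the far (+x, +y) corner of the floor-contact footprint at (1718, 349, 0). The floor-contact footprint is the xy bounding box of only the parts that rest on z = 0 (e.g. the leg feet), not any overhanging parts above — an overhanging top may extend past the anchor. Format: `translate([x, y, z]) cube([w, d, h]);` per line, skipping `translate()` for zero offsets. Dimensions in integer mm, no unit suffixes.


translate([259, 113, 0]) cube([1459, 236, 19]);
translate([259, 226, 19]) cube([1459, 10, 416]);
translate([259, 113, 435]) cube([1459, 236, 19]);


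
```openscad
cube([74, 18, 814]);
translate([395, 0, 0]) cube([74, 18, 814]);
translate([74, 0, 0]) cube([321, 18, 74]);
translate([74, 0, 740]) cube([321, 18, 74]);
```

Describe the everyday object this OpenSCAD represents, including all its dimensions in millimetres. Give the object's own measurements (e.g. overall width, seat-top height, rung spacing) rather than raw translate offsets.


A rectangular picture frame lying in the x–z plane (depth along y). The opening is 321 mm wide (x) by 666 mm tall (z), surrounded by a border 74 mm wide on all four sides. The frame is 18 mm deep and is made of two full-height vertical stiles with two horizontal rails fitted between them.


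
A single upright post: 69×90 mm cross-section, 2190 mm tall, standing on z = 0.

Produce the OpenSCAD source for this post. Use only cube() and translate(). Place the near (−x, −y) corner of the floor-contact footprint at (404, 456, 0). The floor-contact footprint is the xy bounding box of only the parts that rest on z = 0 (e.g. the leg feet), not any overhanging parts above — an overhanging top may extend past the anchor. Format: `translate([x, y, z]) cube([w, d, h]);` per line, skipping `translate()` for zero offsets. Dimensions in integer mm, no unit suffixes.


translate([404, 456, 0]) cube([69, 90, 2190]);


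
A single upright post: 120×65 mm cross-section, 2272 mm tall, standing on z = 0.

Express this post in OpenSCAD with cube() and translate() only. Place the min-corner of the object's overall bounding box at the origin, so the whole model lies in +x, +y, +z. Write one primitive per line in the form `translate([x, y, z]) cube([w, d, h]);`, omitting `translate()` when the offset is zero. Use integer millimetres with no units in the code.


cube([120, 65, 2272]);


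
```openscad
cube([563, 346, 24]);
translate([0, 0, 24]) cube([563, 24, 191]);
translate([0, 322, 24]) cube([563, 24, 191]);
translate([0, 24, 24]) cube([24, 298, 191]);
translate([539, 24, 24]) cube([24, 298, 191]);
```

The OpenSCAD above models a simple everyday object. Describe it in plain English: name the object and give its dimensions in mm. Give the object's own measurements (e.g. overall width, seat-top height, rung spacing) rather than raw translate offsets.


An open-topped rectangular box: outside dimensions 563×346×215 mm, with a uniform wall and base thickness of 24 mm. The base is a full 563×346 slab on the floor; four walls sit on top of the base. The front and back walls (the −y and +y sides) span the full width; the two side walls fit between them.


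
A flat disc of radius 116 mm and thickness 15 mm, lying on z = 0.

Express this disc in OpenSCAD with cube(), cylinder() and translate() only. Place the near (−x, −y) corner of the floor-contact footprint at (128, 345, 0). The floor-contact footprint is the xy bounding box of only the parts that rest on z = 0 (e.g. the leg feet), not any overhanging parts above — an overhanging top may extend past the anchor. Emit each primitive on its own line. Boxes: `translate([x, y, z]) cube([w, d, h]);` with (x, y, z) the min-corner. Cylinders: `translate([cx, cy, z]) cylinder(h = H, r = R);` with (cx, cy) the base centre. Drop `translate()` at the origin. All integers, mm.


translate([244, 461, 0]) cylinder(h = 15, r = 116);


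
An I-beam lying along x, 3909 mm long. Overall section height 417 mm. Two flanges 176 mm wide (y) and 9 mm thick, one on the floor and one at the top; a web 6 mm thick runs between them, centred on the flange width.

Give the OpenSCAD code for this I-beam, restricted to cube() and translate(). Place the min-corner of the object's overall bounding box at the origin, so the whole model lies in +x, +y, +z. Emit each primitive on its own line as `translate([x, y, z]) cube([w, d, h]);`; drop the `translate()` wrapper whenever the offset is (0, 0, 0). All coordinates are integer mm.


cube([3909, 176, 9]);
translate([0, 85, 9]) cube([3909, 6, 399]);
translate([0, 0, 408]) cube([3909, 176, 9]);


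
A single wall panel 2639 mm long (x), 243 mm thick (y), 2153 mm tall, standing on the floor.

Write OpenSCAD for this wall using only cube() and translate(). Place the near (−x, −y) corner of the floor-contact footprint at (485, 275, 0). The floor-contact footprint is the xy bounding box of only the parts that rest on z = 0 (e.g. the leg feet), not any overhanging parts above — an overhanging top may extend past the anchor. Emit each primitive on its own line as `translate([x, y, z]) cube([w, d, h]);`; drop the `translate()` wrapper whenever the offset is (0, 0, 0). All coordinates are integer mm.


translate([485, 275, 0]) cube([2639, 243, 2153]);


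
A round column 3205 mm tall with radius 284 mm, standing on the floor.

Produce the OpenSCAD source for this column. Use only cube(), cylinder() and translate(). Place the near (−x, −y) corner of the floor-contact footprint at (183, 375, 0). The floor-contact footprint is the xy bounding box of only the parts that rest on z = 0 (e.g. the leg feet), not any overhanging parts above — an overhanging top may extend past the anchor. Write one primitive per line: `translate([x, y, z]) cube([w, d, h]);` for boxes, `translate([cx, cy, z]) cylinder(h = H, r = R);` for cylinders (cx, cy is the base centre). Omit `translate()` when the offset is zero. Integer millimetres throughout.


translate([467, 659, 0]) cylinder(h = 3205, r = 284);


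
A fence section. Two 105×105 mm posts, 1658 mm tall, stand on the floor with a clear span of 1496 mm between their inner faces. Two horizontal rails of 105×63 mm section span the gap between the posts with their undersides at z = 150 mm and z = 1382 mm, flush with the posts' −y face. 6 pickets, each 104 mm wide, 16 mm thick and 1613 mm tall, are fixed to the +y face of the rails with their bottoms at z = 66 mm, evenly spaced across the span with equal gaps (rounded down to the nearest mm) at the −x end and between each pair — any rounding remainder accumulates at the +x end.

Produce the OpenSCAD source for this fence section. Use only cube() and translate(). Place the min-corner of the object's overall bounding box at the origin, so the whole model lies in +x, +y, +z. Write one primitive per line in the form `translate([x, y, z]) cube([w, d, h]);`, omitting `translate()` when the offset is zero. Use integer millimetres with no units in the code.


cube([105, 105, 1658]);
translate([1601, 0, 0]) cube([105, 105, 1658]);
translate([105, 0, 150]) cube([1496, 105, 63]);
translate([105, 0, 1382]) cube([1496, 105, 63]);
translate([229, 105, 66]) cube([104, 16, 1613]);
translate([457, 105, 66]) cube([104, 16, 1613]);
translate([685, 105, 66]) cube([104, 16, 1613]);
translate([913, 105, 66]) cube([104, 16, 1613]);
translate([1141, 105, 66]) cube([104, 16, 1613]);
translate([1369, 105, 66]) cube([104, 16, 1613]);


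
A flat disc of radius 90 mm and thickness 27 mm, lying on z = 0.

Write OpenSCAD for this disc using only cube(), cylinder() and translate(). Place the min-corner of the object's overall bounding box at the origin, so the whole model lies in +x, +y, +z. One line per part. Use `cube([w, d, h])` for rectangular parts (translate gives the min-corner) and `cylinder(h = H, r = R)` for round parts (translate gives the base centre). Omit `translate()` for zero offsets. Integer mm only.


translate([90, 90, 0]) cylinder(h = 27, r = 90);


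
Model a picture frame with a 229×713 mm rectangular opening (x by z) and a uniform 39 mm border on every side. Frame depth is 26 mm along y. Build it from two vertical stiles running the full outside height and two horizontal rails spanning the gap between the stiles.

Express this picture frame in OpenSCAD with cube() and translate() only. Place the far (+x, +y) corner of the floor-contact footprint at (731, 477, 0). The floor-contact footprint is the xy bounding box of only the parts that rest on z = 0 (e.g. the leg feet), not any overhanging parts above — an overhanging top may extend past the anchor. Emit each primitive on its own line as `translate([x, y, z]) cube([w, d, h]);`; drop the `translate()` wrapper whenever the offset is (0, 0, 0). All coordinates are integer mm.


translate([424, 451, 0]) cube([39, 26, 791]);
translate([692, 451, 0]) cube([39, 26, 791]);
translate([463, 451, 0]) cube([229, 26, 39]);
translate([463, 451, 752]) cube([229, 26, 39]);


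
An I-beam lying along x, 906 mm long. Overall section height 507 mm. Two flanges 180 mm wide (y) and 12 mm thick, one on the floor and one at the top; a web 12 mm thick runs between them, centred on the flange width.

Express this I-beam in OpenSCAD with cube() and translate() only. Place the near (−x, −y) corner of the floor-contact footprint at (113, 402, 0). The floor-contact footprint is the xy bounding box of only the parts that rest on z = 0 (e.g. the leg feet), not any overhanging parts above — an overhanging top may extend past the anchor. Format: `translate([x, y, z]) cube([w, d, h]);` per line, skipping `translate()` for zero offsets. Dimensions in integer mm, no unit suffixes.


translate([113, 402, 0]) cube([906, 180, 12]);
translate([113, 486, 12]) cube([906, 12, 483]);
translate([113, 402, 495]) cube([906, 180, 12]);


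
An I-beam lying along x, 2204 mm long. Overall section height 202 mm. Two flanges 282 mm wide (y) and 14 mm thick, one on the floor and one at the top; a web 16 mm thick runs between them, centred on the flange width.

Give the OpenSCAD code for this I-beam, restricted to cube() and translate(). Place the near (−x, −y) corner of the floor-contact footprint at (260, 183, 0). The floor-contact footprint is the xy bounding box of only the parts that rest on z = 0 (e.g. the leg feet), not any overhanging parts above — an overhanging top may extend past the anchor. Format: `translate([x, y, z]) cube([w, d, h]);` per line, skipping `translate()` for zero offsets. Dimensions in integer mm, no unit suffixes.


translate([260, 183, 0]) cube([2204, 282, 14]);
translate([260, 316, 14]) cube([2204, 16, 174]);
translate([260, 183, 188]) cube([2204, 282, 14]);


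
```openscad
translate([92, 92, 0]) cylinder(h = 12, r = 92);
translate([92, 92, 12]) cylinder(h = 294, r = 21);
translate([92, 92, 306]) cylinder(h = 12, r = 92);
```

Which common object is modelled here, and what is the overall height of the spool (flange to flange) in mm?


A spool. The overall height is 318 mm.

Three coaxial cylinders, large–small–large — a spool. Two 12 mm flanges and a 294 mm core give 12 + 294 + 12 = 318 mm.


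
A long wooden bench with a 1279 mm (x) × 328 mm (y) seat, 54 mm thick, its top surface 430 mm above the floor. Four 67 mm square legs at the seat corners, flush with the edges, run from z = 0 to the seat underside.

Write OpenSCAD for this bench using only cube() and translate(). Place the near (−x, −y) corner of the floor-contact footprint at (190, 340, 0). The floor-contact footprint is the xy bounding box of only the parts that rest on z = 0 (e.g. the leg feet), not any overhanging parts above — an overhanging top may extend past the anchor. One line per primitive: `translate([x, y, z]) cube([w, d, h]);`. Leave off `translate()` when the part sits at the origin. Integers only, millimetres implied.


translate([190, 340, 376]) cube([1279, 328, 54]);
translate([190, 340, 0]) cube([67, 67, 376]);
translate([190, 601, 0]) cube([67, 67, 376]);
translate([1402, 340, 0]) cube([67, 67, 376]);
translate([1402, 601, 0]) cube([67, 67, 376]);


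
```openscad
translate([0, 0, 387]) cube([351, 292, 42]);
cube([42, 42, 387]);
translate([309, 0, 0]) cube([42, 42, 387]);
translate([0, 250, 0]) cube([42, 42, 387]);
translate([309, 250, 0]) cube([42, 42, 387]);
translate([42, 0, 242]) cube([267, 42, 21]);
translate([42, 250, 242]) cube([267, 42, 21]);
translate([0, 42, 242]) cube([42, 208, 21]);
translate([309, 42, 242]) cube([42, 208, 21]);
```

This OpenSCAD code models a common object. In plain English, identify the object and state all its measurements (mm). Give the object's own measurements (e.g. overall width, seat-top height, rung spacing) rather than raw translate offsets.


A simple wooden stool: a rectangular seat 351 mm (x) by 292 mm (y), 42 mm thick, top face at z = 429 mm, on four square legs, each 42×42 mm in cross-section. The legs rest on z = 0, each flush with a corner of the seat. Four stretchers, 42 mm wide and 21 mm tall, connect adjacent legs with their undersides at z = 242 mm, each running between the inner faces of the legs it joins and aligned with the legs' outer faces on the other axis.


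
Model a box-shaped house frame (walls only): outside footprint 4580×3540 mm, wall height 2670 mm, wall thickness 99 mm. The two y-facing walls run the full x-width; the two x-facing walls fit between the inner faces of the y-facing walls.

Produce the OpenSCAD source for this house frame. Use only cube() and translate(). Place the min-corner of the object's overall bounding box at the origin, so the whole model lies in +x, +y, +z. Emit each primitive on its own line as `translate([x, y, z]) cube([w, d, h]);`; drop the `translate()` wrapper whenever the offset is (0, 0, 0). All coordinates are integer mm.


cube([4580, 99, 2670]);
translate([0, 3441, 0]) cube([4580, 99, 2670]);
translate([0, 99, 0]) cube([99, 3342, 2670]);
translate([4481, 99, 0]) cube([99, 3342, 2670]);


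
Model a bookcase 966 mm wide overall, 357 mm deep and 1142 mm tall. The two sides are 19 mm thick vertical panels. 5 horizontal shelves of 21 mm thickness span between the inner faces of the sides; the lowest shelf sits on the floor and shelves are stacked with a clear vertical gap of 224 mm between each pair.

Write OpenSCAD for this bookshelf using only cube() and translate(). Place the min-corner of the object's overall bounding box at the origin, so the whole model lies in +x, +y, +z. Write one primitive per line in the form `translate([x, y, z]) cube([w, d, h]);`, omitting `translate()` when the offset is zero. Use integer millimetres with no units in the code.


cube([19, 357, 1142]);
translate([947, 0, 0]) cube([19, 357, 1142]);
translate([19, 0, 0]) cube([928, 357, 21]);
translate([19, 0, 245]) cube([928, 357, 21]);
translate([19, 0, 490]) cube([928, 357, 21]);
translate([19, 0, 735]) cube([928, 357, 21]);
translate([19, 0, 980]) cube([928, 357, 21]);


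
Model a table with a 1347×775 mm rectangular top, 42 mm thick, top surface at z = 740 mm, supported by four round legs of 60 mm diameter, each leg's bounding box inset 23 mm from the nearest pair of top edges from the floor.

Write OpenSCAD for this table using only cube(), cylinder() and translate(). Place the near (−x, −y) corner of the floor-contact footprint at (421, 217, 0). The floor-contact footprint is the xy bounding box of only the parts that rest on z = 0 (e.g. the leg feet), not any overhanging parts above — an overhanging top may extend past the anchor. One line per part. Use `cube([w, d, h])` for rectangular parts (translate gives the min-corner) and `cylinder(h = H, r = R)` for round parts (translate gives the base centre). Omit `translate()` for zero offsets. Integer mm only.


// leg_h = 740 - 42 = 698
translate([398, 194, 698]) cube([1347, 775, 42]);
translate([451, 247, 0]) cylinder(h = 698, r = 30);
translate([1692, 247, 0]) cylinder(h = 698, r = 30);
translate([451, 916, 0]) cylinder(h = 698, r = 30);
translate([1692, 916, 0]) cylinder(h = 698, r = 30);


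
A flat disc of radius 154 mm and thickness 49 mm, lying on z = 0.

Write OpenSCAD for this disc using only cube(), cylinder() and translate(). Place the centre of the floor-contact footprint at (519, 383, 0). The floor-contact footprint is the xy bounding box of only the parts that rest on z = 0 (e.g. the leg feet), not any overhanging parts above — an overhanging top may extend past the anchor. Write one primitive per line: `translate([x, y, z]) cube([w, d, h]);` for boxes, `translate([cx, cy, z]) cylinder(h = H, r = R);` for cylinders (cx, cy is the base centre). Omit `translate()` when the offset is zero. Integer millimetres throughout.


translate([519, 383, 0]) cylinder(h = 49, r = 154);


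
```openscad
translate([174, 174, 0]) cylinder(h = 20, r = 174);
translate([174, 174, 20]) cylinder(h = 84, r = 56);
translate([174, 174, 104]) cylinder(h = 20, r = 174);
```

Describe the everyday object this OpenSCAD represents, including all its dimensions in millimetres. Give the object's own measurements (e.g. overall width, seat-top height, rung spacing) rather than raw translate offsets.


A spool: two coaxial disc flanges of radius 174 mm and thickness 20 mm, joined by a core cylinder of radius 56 mm and height 84 mm. The lower flange rests on z = 0 and the three cylinders share a vertical axis.


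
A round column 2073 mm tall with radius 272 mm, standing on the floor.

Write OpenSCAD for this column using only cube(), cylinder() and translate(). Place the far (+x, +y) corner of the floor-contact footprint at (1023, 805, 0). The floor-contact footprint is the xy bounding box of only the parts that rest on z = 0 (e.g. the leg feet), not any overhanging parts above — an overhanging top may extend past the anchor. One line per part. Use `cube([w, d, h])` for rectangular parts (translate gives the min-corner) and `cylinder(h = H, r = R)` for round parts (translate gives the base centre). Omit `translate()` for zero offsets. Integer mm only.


translate([751, 533, 0]) cylinder(h = 2073, r = 272);


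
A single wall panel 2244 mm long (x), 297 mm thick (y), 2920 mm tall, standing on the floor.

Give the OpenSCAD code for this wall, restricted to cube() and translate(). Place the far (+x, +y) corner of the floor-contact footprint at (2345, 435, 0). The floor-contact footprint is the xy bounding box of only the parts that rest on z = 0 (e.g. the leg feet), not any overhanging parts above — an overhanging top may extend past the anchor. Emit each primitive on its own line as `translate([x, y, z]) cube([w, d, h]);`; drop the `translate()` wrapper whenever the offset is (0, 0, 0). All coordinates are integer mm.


translate([101, 138, 0]) cube([2244, 297, 2920]);


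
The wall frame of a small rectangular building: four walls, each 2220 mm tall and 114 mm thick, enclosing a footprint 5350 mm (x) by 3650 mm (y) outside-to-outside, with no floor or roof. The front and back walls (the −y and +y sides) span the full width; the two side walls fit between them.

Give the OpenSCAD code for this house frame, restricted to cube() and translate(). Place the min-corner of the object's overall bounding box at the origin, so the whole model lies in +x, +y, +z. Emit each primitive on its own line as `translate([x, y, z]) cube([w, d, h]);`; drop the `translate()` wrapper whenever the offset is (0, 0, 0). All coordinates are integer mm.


cube([5350, 114, 2220]);
translate([0, 3536, 0]) cube([5350, 114, 2220]);
translate([0, 114, 0]) cube([114, 3422, 2220]);
translate([5236, 114, 0]) cube([114, 3422, 2220]);


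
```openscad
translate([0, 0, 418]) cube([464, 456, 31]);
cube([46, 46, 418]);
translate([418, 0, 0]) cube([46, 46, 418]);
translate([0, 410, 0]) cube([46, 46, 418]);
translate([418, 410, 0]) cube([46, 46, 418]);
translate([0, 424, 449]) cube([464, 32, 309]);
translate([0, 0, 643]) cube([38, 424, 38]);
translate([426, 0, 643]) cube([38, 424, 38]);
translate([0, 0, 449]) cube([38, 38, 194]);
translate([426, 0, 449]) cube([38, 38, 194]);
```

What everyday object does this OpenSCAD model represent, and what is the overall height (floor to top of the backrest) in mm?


A chair. The overall height is 758 mm.

A slab on four corner posts with a tall panel at the back — a chair. The seat slab sits at z = 418 with thickness 31, and the 309 mm backrest starts at the seat top, so the overall height is 418 + 31 + 309 = 758 mm.


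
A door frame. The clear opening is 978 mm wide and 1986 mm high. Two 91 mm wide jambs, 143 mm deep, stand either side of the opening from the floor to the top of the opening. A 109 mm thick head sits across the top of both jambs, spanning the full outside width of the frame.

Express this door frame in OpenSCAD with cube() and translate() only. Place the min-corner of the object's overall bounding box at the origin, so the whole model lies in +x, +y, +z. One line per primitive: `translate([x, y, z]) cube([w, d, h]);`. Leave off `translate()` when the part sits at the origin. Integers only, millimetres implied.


cube([91, 143, 1986]);
translate([1069, 0, 0]) cube([91, 143, 1986]);
translate([0, 0, 1986]) cube([1160, 143, 109]);


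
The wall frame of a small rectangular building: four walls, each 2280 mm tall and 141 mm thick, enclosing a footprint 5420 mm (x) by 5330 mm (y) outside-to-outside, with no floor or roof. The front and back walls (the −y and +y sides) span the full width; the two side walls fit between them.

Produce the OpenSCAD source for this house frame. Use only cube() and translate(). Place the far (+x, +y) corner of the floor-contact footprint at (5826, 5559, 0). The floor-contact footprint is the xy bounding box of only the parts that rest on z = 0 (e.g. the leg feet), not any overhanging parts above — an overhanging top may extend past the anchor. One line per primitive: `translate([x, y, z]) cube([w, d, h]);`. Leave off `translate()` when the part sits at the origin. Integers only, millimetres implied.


translate([406, 229, 0]) cube([5420, 141, 2280]);
translate([406, 5418, 0]) cube([5420, 141, 2280]);
translate([406, 370, 0]) cube([141, 5048, 2280]);
translate([5685, 370, 0]) cube([141, 5048, 2280]);


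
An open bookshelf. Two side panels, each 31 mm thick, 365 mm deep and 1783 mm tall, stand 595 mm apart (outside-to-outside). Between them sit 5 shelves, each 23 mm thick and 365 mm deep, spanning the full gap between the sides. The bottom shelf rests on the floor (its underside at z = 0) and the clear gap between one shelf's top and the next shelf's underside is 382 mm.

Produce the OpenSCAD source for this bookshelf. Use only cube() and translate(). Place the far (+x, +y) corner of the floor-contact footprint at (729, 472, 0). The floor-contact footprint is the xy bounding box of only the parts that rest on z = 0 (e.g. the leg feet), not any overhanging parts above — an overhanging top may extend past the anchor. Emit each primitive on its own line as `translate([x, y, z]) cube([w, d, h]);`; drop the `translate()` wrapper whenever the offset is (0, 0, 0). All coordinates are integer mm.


translate([134, 107, 0]) cube([31, 365, 1783]);
translate([698, 107, 0]) cube([31, 365, 1783]);
translate([165, 107, 0]) cube([533, 365, 23]);
translate([165, 107, 405]) cube([533, 365, 23]);
translate([165, 107, 810]) cube([533, 365, 23]);
translate([165, 107, 1215]) cube([533, 365, 23]);
translate([165, 107, 1620]) cube([533, 365, 23]);


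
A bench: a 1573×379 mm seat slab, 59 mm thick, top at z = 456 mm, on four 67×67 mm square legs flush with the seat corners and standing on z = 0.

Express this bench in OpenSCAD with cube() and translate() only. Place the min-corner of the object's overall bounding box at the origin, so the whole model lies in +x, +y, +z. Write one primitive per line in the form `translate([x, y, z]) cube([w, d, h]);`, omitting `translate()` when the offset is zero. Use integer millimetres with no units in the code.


translate([0, 0, 397]) cube([1573, 379, 59]);
cube([67, 67, 397]);
translate([0, 312, 0]) cube([67, 67, 397]);
translate([1506, 0, 0]) cube([67, 67, 397]);
translate([1506, 312, 0]) cube([67, 67, 397]);


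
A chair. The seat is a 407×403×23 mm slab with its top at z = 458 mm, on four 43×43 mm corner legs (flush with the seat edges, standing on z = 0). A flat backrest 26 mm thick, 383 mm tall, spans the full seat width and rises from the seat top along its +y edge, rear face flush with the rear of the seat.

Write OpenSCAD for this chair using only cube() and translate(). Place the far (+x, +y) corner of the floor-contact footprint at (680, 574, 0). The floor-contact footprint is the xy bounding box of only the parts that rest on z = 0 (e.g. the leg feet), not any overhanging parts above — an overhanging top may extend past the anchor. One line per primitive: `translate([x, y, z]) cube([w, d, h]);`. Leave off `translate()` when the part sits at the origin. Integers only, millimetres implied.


translate([273, 171, 435]) cube([407, 403, 23]);
translate([273, 171, 0]) cube([43, 43, 435]);
translate([637, 171, 0]) cube([43, 43, 435]);
translate([273, 531, 0]) cube([43, 43, 435]);
translate([637, 531, 0]) cube([43, 43, 435]);
translate([273, 548, 458]) cube([407, 26, 383]);


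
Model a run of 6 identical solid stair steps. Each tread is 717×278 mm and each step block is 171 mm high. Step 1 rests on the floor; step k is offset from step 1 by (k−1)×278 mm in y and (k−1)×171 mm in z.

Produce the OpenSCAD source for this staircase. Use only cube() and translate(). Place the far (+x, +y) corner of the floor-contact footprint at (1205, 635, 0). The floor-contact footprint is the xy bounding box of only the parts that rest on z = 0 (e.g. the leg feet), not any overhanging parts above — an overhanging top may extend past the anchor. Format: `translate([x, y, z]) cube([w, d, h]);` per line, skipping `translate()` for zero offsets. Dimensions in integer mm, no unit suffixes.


translate([488, 357, 0]) cube([717, 278, 171]);
translate([488, 635, 171]) cube([717, 278, 171]);
translate([488, 913, 342]) cube([717, 278, 171]);
translate([488, 1191, 513]) cube([717, 278, 171]);
translate([488, 1469, 684]) cube([717, 278, 171]);
translate([488, 1747, 855]) cube([717, 278, 171]);


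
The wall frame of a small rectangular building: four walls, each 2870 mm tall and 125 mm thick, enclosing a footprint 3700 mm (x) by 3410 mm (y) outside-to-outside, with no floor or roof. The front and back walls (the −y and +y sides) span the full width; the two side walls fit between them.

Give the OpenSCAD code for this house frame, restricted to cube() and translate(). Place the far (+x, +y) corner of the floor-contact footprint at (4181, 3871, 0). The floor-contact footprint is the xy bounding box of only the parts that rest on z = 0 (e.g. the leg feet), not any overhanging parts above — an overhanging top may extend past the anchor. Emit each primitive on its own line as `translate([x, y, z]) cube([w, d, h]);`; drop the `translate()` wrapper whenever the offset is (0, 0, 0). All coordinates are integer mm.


translate([481, 461, 0]) cube([3700, 125, 2870]);
translate([481, 3746, 0]) cube([3700, 125, 2870]);
translate([481, 586, 0]) cube([125, 3160, 2870]);
translate([4056, 586, 0]) cube([125, 3160, 2870]);


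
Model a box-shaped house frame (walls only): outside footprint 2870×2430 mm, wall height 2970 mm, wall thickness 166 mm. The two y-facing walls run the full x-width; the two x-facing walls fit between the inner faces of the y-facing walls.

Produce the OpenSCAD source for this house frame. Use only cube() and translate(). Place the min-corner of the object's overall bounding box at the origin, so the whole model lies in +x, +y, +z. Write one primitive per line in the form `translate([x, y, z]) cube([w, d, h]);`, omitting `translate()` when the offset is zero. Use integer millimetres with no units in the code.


cube([2870, 166, 2970]);
translate([0, 2264, 0]) cube([2870, 166, 2970]);
translate([0, 166, 0]) cube([166, 2098, 2970]);
translate([2704, 166, 0]) cube([166, 2098, 2970]);
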